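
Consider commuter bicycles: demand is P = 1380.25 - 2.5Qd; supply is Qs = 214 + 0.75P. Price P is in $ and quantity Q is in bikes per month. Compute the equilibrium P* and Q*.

Inverting to quantity form: Qd = 552.1 - 0.4P.
Set Qd = Qs: 552.1 - 0.4P = 214 + 0.75P, so 338.1 = 1.15P and P* = 294.
From the demand curve, Q* = 552.1 - 0.4(294) = 434.5.

P* = 294, Q* = 434.5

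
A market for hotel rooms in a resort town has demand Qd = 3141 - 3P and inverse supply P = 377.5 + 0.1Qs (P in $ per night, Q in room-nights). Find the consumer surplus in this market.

In direct form, Qs = -3775 + 10P.
Set Qd = Qs: 3141 - 3P = -3775 + 10P, so 6916 = 13P and P* = 532.
From the demand curve, Q* = 3141 - 3(532) = 1545.
Demand choke price (Qd = 0): P = 3141/3 = 1047. Consumer surplus = ½ × (1047 - 532) × 1545 = 397837.5.

Consumer surplus = 397837.5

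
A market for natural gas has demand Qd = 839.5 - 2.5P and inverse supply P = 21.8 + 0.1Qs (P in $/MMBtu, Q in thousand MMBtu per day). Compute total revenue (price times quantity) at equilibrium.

In direct form, Qs = -218 + 10P.
Equating demand and supply, 839.5 - 2.5P = -218 + 10P gives 12.5P = 1057.5, so P* = 84.6.
Plugging P* into demand: Q* = 839.5 - 2.5(84.6) = 628.
Total revenue = P* × Q* = 84.6 × 628 = 53128.8.

Total revenue = 53128.8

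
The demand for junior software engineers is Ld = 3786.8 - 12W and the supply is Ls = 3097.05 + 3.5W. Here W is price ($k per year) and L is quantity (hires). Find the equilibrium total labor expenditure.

Total labor expenditure = 144749.6

At equilibrium Ld = Ls, so 3786.8 - 12W = 3097.05 + 3.5W; collecting terms, 689.75 = 15.5W and W* = 44.5.
Substitute back: L* = 3786.8 - 12(44.5) = 3252.8.
Total labor expenditure = W* × L* = 44.5 × 3252.8 = 144749.6.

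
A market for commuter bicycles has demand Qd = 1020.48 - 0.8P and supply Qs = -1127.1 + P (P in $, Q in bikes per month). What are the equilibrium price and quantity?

Equating demand and supply, 1020.48 - 0.8P = -1127.1 + P gives 1.8P = 2147.58, so P* = 1193.1.
Then Q* = 1020.48 - 0.8(1193.1) = 66.

P* = 1193.1, Q* = 66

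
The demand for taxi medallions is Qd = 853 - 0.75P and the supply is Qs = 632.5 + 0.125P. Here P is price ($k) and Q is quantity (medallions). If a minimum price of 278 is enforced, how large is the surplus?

Evaluating both curves at the floor price 278 gives Qd = 644.5, Qs = 667.25.
Surplus = Qs - Qd = 667.25 - 644.5 = 22.75.

Surplus = 22.75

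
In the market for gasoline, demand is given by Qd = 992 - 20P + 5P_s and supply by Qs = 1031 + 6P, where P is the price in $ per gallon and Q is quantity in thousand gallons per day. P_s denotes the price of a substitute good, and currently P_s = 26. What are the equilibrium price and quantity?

P* = 3.5, Q* = 1052

With P_s = 26, demand is Qd = 1122 - 20P.
Set Qd = Qs: 1122 - 20P = 1031 + 6P, so 91 = 26P and P* = 3.5.
Substitute back: Q* = 1122 - 20(3.5) = 1052.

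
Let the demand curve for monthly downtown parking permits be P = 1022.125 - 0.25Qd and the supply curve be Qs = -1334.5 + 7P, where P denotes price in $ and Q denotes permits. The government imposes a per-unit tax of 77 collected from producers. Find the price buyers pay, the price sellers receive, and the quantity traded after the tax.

P_b = 542, P_s = 465, Q = 1920.5

Inverting to quantity form: Qd = 4088.5 - 4P.
Producers keep P_s = P_b - 77 per unit, so supply in terms of the buyer price is Qs = -1873.5 + 7P_b.
Market clearing requires 4088.5 - 4P_b = -1873.5 + 7P_b; hence 5962 = 11P_b and P_b = 542.
Then P_s = 542 - 77 = 465 and Q = 4088.5 - 4(542) = 1920.5.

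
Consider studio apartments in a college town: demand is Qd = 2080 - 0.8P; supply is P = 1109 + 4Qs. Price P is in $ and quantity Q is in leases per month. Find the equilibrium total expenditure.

Inverting to quantity form: Qs = -277.25 + 0.25P.
The market clears where 2080 - 0.8P = -277.25 + 0.25P. Rearranging, 1.05P = 2357.25, hence P* = 2245.
Then Q* = 2080 - 0.8(2245) = 284.
Total expenditure = P* × Q* = 2245 × 284 = 637580.

Total expenditure = 637580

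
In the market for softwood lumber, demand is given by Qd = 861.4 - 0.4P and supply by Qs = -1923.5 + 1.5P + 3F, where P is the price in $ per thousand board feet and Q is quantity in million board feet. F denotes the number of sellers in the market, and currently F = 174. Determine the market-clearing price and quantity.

With F = 174, supply is Qs = -1401.5 + 1.5P.
The market clears where 861.4 - 0.4P = -1401.5 + 1.5P. Rearranging, 1.9P = 2262.9, hence P* = 1191.
Substitute back: Q* = 861.4 - 0.4(1191) = 385.

P* = 1191, Q* = 385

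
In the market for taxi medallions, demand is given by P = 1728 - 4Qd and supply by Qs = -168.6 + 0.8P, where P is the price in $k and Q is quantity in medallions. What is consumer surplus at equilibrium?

Consumer surplus = 167042

Inverting to quantity form: Qd = 432 - 0.25P.
At equilibrium Qd = Qs, so 432 - 0.25P = -168.6 + 0.8P; collecting terms, 600.6 = 1.05P and P* = 572.
Plugging P* into demand: Q* = 432 - 0.25(572) = 289.
Demand choke price (Qd = 0): P = 432/0.25 = 1728. Consumer surplus = ½ × (1728 - 572) × 289 = 167042.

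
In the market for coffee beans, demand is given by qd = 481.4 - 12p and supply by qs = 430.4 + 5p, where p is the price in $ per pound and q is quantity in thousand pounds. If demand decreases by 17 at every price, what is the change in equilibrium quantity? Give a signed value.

Δq = -5

Set qd = qs: 481.4 - 12p = 430.4 + 5p, so 51 = 17p and p* = 3.
Substitute back: q* = 481.4 - 12(3) = 445.4.
After the shift, demand is qd = 464.4 - 12p.
Re-solving, 17p = 34 gives p = 2 and q = 440.4.
Δq = 440.4 - 445.4 = -5.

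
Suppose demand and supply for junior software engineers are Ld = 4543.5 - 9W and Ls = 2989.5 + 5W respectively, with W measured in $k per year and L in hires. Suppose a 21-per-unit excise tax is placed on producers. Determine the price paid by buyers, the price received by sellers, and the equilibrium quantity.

W_b = 118.5, W_s = 97.5, L = 3477

Producers keep W_s = W_b - 21 per unit, so supply in terms of the buyer price is Ls = 2884.5 + 5W_b.
Set Ld = Ls: 4543.5 - 9W_b = 2884.5 + 5W_b, so 1659 = 14W_b and W_b = 118.5.
So W_s = 97.5 and the quantity traded is L = 4543.5 - 9(118.5) = 3477.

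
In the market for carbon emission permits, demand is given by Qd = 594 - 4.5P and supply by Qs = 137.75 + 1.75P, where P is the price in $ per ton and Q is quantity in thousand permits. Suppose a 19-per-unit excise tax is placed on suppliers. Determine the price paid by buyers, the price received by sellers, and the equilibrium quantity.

P_b = 78.32, P_s = 59.32, Q = 241.56

The tax drives a wedge P_b - P_s = 19. Substituting P_s = P_b - 19 into supply: Qs = 104.5 + 1.75P_b.
Set Qd = Qs: 594 - 4.5P_b = 104.5 + 1.75P_b, so 489.5 = 6.25P_b and P_b = 78.32.
So P_s = 59.32 and the quantity traded is Q = 594 - 4.5(78.32) = 241.56.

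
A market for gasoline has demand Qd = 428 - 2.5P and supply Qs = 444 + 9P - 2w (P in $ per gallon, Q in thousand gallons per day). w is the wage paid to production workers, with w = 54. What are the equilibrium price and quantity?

With w = 54, supply is Qs = 336 + 9P.
At equilibrium Qd = Qs, so 428 - 2.5P = 336 + 9P; collecting terms, 92 = 11.5P and P* = 8.
Substitute back: Q* = 428 - 2.5(8) = 408.

P* = 8, Q* = 408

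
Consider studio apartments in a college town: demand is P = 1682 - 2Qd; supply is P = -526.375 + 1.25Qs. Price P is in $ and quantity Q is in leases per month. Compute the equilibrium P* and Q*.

Solving each curve for Q: Qd = 841 - 0.5P and Qs = 421.1 + 0.8P.
The market clears where 841 - 0.5P = 421.1 + 0.8P. Rearranging, 1.3P = 419.9, hence P* = 323.
Substitute back: Q* = 841 - 0.5(323) = 679.5.

P* = 323, Q* = 679.5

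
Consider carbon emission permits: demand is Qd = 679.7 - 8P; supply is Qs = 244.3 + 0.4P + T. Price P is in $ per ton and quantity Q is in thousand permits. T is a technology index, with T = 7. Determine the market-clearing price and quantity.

P* = 51, Q* = 271.7

With T = 7, supply is Qs = 251.3 + 0.4P.
At equilibrium Qd = Qs, so 679.7 - 8P = 251.3 + 0.4P; collecting terms, 428.4 = 8.4P and P* = 51.
Plugging P* into demand: Q* = 679.7 - 8(51) = 271.7.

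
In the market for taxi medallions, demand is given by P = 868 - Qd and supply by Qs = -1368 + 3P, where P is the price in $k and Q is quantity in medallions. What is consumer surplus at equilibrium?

Rewriting in direct form: Qd = 868 - P.
At equilibrium Qd = Qs, so 868 - P = -1368 + 3P; collecting terms, 2236 = 4P and P* = 559.
Then Q* = 868 - 559 = 309.
Demand choke price (Qd = 0): P = 868. Consumer surplus = ½ × (868 - 559) × 309 = 47740.5.

Consumer surplus = 47740.5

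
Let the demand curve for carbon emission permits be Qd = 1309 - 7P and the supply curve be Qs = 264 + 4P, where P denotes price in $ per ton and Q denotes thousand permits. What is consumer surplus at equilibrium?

Consumer surplus = 29624

Set Qd = Qs: 1309 - 7P = 264 + 4P, so 1045 = 11P and P* = 95.
From the demand curve, Q* = 1309 - 7(95) = 644.
Demand choke price (Qd = 0): P = 1309/7 = 187. Consumer surplus = ½ × (187 - 95) × 644 = 29624.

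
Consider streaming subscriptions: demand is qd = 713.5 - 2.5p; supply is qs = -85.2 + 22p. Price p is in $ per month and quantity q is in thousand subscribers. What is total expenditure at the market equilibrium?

At equilibrium qd = qs, so 713.5 - 2.5p = -85.2 + 22p; collecting terms, 798.7 = 24.5p and p* = 32.6.
From the demand curve, q* = 713.5 - 2.5(32.6) = 632.
Total expenditure = p* × q* = 32.6 × 632 = 20603.2.

Total expenditure = 20603.2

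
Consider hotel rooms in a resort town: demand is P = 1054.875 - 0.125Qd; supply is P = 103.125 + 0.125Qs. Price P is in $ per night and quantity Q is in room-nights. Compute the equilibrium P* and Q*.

Solving each curve for Q: Qd = 8439 - 8P and Qs = -825 + 8P.
Equating demand and supply, 8439 - 8P = -825 + 8P gives 16P = 9264, so P* = 579.
Then Q* = 8439 - 8(579) = 3807.

P* = 579, Q* = 3807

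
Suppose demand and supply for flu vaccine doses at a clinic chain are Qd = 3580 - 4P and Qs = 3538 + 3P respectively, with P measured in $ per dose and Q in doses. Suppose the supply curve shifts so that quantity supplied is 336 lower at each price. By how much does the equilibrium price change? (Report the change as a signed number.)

ΔP = 48

Set Qd = Qs: 3580 - 4P = 3538 + 3P, so 42 = 7P and P* = 6.
Substitute back: Q* = 3580 - 4(6) = 3556.
After the shift, supply is Qs = 3202 + 3P.
Re-solving, 7P = 378 gives P = 54 and Q = 3364.
ΔP = 54 - 6 = 48.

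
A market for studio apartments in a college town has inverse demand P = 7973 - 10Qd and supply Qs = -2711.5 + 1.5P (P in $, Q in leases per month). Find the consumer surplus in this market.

Consumer surplus = 1670420

In direct form, Qd = 797.3 - 0.1P.
The market clears where 797.3 - 0.1P = -2711.5 + 1.5P. Rearranging, 1.6P = 3508.8, hence P* = 2193.
Substitute back: Q* = 797.3 - 0.1(2193) = 578.
Demand choke price (Qd = 0): P = 797.3/0.1 = 7973. Consumer surplus = ½ × (7973 - 2193) × 578 = 1670420.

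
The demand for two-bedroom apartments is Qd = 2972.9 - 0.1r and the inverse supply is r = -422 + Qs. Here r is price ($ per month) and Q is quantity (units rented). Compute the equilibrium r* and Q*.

Inverting to quantity form: Qs = 422 + r.
Set Qd = Qs: 2972.9 - 0.1r = 422 + r, so 2550.9 = 1.1r and r* = 2319.
Then Q* = 2972.9 - 0.1(2319) = 2741.

r* = 2319, Q* = 2741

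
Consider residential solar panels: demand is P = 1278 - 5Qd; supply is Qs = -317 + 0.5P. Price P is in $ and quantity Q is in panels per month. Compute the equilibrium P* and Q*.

P* = 818, Q* = 92

Inverting to quantity form: Qd = 255.6 - 0.2P.
At equilibrium Qd = Qs, so 255.6 - 0.2P = -317 + 0.5P; collecting terms, 572.6 = 0.7P and P* = 818.
Plugging P* into demand: Q* = 255.6 - 0.2(818) = 92.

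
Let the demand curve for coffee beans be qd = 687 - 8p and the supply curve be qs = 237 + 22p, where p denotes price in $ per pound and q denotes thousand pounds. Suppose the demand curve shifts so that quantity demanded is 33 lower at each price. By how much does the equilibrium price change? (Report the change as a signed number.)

The market clears where 687 - 8p = 237 + 22p. Rearranging, 30p = 450, hence p* = 15.
From the demand curve, q* = 687 - 8(15) = 567.
After the shift, demand is qd = 654 - 8p.
Re-solving, 30p = 417 gives p = 13.9 and q = 542.8.
Δp = 13.9 - 15 = -1.1.

Δp = -1.1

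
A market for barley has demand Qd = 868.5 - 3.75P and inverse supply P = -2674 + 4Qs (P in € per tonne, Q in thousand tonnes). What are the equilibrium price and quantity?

Inverting to quantity form: Qs = 668.5 + 0.25P.
Equating demand and supply, 868.5 - 3.75P = 668.5 + 0.25P gives 4P = 200, so P* = 50.
From the demand curve, Q* = 868.5 - 3.75(50) = 681.

P* = 50, Q* = 681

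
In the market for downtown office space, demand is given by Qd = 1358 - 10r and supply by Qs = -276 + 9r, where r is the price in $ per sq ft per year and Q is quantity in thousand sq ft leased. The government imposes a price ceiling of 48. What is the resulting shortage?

Evaluating both curves at the ceiling price 48 gives Qd = 878, Qs = 156.
Shortage = Qd - Qs = 878 - 156 = 722.

Shortage = 722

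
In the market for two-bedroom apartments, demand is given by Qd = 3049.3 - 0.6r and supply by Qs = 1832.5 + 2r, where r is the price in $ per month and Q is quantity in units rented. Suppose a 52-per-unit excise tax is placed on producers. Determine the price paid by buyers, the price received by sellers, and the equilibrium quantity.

r_b = 508, r_s = 456, Q = 2744.5

With a tax of 52 on producers, they supply based on the net price r_s = r_b - 52, so Qs = 1728.5 + 2r_b.
Market clearing requires 3049.3 - 0.6r_b = 1728.5 + 2r_b; hence 1320.8 = 2.6r_b and r_b = 508.
So r_s = 456 and the quantity traded is Q = 3049.3 - 0.6(508) = 2744.5.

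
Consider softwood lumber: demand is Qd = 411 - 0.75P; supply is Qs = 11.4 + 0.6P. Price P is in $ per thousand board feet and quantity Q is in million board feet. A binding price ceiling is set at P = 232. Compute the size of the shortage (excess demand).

Evaluating both curves at the ceiling price 232 gives Qd = 237, Qs = 150.6.
Shortage = Qd - Qs = 237 - 150.6 = 86.4.

Shortage = 86.4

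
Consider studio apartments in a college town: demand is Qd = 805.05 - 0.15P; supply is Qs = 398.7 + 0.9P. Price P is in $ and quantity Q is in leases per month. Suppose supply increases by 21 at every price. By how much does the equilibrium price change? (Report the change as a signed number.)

ΔP = -20

The market clears where 805.05 - 0.15P = 398.7 + 0.9P. Rearranging, 1.05P = 406.35, hence P* = 387.
Plugging P* into demand: Q* = 805.05 - 0.15(387) = 747.
After the shift, supply is Qs = 419.7 + 0.9P.
New equilibrium: 385.35 = 1.05P, so P = 367 and Q = 750.
ΔP = 367 - 387 = -20.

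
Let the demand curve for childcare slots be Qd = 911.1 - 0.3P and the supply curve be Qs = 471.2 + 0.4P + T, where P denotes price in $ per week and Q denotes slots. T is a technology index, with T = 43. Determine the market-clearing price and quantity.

With T = 43, supply is Qs = 514.2 + 0.4P.
Equating demand and supply, 911.1 - 0.3P = 514.2 + 0.4P gives 0.7P = 396.9, so P* = 567.
Substitute back: Q* = 911.1 - 0.3(567) = 741.

P* = 567, Q* = 741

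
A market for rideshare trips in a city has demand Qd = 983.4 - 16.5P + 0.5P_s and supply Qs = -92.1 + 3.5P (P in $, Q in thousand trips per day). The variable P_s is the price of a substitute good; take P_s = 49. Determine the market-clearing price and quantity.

P* = 55, Q* = 100.4

With P_s = 49, demand is Qd = 1007.9 - 16.5P.
At equilibrium Qd = Qs, so 1007.9 - 16.5P = -92.1 + 3.5P; collecting terms, 1100 = 20P and P* = 55.
From the demand curve, Q* = 1007.9 - 16.5(55) = 100.4.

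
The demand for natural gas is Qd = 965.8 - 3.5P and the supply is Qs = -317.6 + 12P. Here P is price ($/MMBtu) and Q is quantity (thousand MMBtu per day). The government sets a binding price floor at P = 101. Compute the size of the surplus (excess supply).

At P = 101: Qd = 612.3 and Qs = 894.4.
Surplus = Qs - Qd = 894.4 - 612.3 = 282.1.

Surplus = 282.1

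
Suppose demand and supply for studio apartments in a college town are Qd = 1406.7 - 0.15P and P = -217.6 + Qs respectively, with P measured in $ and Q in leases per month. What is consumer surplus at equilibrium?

Rewriting in direct form: Qs = 217.6 + P.
Set Qd = Qs: 1406.7 - 0.15P = 217.6 + P, so 1189.1 = 1.15P and P* = 1034.
Plugging P* into demand: Q* = 1406.7 - 0.15(1034) = 1251.6.
Demand choke price (Qd = 0): P = 1406.7/0.15 = 9378. Consumer surplus = ½ × (9378 - 1034) × 1251.6 = 5221675.2.

Consumer surplus = 5221675.2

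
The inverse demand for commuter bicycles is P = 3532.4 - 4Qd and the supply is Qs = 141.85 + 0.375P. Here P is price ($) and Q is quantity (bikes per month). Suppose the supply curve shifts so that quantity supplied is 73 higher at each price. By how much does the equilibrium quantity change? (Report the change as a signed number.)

ΔQ = 29.2

Rewriting in direct form: Qd = 883.1 - 0.25P.
Equating demand and supply, 883.1 - 0.25P = 141.85 + 0.375P gives 0.625P = 741.25, so P* = 1186.
From the demand curve, Q* = 883.1 - 0.25(1186) = 586.6.
After the shift, supply is Qs = 214.85 + 0.375P.
Re-solving, 0.625P = 668.25 gives P = 1069.2 and Q = 615.8.
ΔQ = 615.8 - 586.6 = 29.2.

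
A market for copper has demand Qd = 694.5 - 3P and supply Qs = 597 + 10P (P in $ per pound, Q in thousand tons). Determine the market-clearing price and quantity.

P* = 7.5, Q* = 672

Equating demand and supply, 694.5 - 3P = 597 + 10P gives 13P = 97.5, so P* = 7.5.
Plugging P* into demand: Q* = 694.5 - 3(7.5) = 672.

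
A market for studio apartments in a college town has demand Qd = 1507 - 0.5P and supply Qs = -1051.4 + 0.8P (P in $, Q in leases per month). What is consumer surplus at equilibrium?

At equilibrium Qd = Qs, so 1507 - 0.5P = -1051.4 + 0.8P; collecting terms, 2558.4 = 1.3P and P* = 1968.
Plugging P* into demand: Q* = 1507 - 0.5(1968) = 523.
Demand choke price (Qd = 0): P = 1507/0.5 = 3014. Consumer surplus = ½ × (3014 - 1968) × 523 = 273529.

Consumer surplus = 273529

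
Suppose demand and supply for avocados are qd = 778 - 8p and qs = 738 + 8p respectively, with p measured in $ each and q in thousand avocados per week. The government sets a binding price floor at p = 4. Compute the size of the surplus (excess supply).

Surplus = 24

At p = 4: qd = 746 and qs = 770.
Surplus = qs - qd = 770 - 746 = 24.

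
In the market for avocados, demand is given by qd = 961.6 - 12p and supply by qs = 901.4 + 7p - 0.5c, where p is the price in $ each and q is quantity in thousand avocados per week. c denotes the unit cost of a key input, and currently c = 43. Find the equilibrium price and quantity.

p* = 4.3, q* = 910

With c = 43, supply is qs = 879.9 + 7p.
Equating demand and supply, 961.6 - 12p = 879.9 + 7p gives 19p = 81.7, so p* = 4.3.
From the demand curve, q* = 961.6 - 12(4.3) = 910.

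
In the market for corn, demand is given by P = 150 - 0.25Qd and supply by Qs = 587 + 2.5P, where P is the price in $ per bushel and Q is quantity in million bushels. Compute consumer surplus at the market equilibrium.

Inverting to quantity form: Qd = 600 - 4P.
Set Qd = Qs: 600 - 4P = 587 + 2.5P, so 13 = 6.5P and P* = 2.
Plugging P* into demand: Q* = 600 - 4(2) = 592.
Demand choke price (Qd = 0): P = 600/4 = 150. Consumer surplus = ½ × (150 - 2) × 592 = 43808.

Consumer surplus = 43808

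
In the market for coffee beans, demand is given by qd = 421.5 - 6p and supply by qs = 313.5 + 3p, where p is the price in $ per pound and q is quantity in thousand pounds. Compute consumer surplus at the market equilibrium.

Consumer surplus = 10179.1875

The market clears where 421.5 - 6p = 313.5 + 3p. Rearranging, 9p = 108, hence p* = 12.
Then q* = 421.5 - 6(12) = 349.5.
Demand choke price (qd = 0): p = 421.5/6 = 70.25. Consumer surplus = ½ × (70.25 - 12) × 349.5 = 10179.1875.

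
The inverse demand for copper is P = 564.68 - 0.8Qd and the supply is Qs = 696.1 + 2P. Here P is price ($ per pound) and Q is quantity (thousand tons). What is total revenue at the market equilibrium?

Solving each curve for Q: Qd = 705.85 - 1.25P.
The market clears where 705.85 - 1.25P = 696.1 + 2P. Rearranging, 3.25P = 9.75, hence P* = 3.
Then Q* = 705.85 - 1.25(3) = 702.1.
Total revenue = P* × Q* = 3 × 702.1 = 2106.3.

Total revenue = 2106.3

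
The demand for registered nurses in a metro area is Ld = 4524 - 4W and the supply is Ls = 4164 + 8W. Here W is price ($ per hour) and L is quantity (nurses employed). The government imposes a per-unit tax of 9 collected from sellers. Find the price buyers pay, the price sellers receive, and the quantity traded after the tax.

The tax drives a wedge W_b - W_s = 9. Substituting W_s = W_b - 9 into supply: Ls = 4092 + 8W_b.
Set Ld = Ls: 4524 - 4W_b = 4092 + 8W_b, so 432 = 12W_b and W_b = 36.
Then W_s = 36 - 9 = 27 and L = 4524 - 4(36) = 4380.

W_b = 36, W_s = 27, L = 4380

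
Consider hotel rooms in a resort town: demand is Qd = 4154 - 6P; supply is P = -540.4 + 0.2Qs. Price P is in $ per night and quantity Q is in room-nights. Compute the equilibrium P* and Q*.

P* = 132, Q* = 3362

Inverting to quantity form: Qs = 2702 + 5P.
Set Qd = Qs: 4154 - 6P = 2702 + 5P, so 1452 = 11P and P* = 132.
Plugging P* into demand: Q* = 4154 - 6(132) = 3362.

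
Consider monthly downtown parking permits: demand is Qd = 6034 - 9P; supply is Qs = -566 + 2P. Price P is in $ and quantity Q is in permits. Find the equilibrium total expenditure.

Total expenditure = 380400

At equilibrium Qd = Qs, so 6034 - 9P = -566 + 2P; collecting terms, 6600 = 11P and P* = 600.
Plugging P* into demand: Q* = 6034 - 9(600) = 634.
Total expenditure = P* × Q* = 600 × 634 = 380400.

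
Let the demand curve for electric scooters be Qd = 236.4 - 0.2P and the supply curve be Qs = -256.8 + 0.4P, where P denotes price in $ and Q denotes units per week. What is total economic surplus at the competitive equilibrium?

At equilibrium Qd = Qs, so 236.4 - 0.2P = -256.8 + 0.4P; collecting terms, 493.2 = 0.6P and P* = 822.
Then Q* = 236.4 - 0.2(822) = 72.
Demand choke price = 1182; supply choke price = 642. CS = ½(1182 - 822)(72) = 12960; PS = ½(822 - 642)(72) = 6480. Total surplus = 19440.

Total surplus = 19440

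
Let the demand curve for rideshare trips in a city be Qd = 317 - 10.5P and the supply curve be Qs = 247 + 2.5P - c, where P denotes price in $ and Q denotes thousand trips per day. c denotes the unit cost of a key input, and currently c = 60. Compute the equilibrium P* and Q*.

With c = 60, supply is Qs = 187 + 2.5P.
Set Qd = Qs: 317 - 10.5P = 187 + 2.5P, so 130 = 13P and P* = 10.
Then Q* = 317 - 10.5(10) = 212.

P* = 10, Q* = 212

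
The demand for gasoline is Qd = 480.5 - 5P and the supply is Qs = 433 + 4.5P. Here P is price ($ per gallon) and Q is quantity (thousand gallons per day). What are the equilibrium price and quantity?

P* = 5, Q* = 455.5

Set Qd = Qs: 480.5 - 5P = 433 + 4.5P, so 47.5 = 9.5P and P* = 5.
From the demand curve, Q* = 480.5 - 5(5) = 455.5.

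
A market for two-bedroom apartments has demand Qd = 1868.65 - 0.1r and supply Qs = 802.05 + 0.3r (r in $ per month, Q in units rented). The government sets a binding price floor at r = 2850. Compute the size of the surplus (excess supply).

Evaluating both curves at the floor price 2850 gives Qd = 1583.65, Qs = 1657.05.
Surplus = Qs - Qd = 1657.05 - 1583.65 = 73.4.

Surplus = 73.4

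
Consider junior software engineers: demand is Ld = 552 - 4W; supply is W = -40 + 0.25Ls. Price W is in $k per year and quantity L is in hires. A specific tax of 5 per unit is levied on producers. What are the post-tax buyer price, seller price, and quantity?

W_b = 51.5, W_s = 46.5, L = 346

Rewriting in direct form: Ls = 160 + 4W.
Producers keep W_s = W_b - 5 per unit, so supply in terms of the buyer price is Ls = 140 + 4W_b.
Set Ld = Ls: 552 - 4W_b = 140 + 4W_b, so 412 = 8W_b and W_b = 51.5.
Then W_s = 51.5 - 5 = 46.5 and L = 552 - 4(51.5) = 346.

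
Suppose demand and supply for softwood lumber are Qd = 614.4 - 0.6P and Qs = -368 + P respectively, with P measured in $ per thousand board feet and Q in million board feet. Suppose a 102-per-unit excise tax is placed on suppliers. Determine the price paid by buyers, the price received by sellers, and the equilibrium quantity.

P_b = 677.75, P_s = 575.75, Q = 207.75

The tax drives a wedge P_b - P_s = 102. Substituting P_s = P_b - 102 into supply: Qs = -470 + P_b.
Equate demand and the shifted supply: 614.4 - 0.6P_b = -470 + P_b, giving 1.6P_b = 1084.4, so P_b = 677.75.
So P_s = 575.75 and the quantity traded is Q = 614.4 - 0.6(677.75) = 207.75.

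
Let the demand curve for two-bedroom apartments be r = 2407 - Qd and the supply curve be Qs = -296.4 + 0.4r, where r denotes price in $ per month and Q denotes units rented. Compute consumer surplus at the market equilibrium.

Consumer surplus = 113288

Solving each curve for Q: Qd = 2407 - r.
Set Qd = Qs: 2407 - r = -296.4 + 0.4r, so 2703.4 = 1.4r and r* = 1931.
Plugging r* into demand: Q* = 2407 - 1931 = 476.
Demand choke price (Qd = 0): r = 2407. Consumer surplus = ½ × (2407 - 1931) × 476 = 113288.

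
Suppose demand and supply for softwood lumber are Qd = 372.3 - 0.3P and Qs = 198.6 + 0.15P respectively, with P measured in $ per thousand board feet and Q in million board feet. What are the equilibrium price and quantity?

At equilibrium Qd = Qs, so 372.3 - 0.3P = 198.6 + 0.15P; collecting terms, 173.7 = 0.45P and P* = 386.
Then Q* = 372.3 - 0.3(386) = 256.5.

P* = 386, Q* = 256.5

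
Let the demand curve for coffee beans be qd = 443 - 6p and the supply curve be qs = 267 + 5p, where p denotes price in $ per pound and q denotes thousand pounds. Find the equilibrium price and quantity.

p* = 16, q* = 347

Set qd = qs: 443 - 6p = 267 + 5p, so 176 = 11p and p* = 16.
Substitute back: q* = 443 - 6(16) = 347.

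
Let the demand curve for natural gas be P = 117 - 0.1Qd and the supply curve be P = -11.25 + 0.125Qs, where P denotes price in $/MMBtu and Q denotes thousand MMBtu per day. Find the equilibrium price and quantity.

Solving each curve for Q: Qd = 1170 - 10P and Qs = 90 + 8P.
The market clears where 1170 - 10P = 90 + 8P. Rearranging, 18P = 1080, hence P* = 60.
Substitute back: Q* = 1170 - 10(60) = 570.

P* = 60, Q* = 570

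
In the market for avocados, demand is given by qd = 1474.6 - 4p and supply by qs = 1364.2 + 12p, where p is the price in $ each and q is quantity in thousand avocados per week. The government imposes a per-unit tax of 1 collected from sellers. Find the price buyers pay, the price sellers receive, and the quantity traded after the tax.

With a tax of 1 on sellers, they supply based on the net price p_s = p_b - 1, so qs = 1352.2 + 12p_b.
Equate demand and the shifted supply: 1474.6 - 4p_b = 1352.2 + 12p_b, giving 16p_b = 122.4, so p_b = 7.65.
Then p_s = 7.65 - 1 = 6.65 and q = 1474.6 - 4(7.65) = 1444.

p_b = 7.65, p_s = 6.65, q = 1444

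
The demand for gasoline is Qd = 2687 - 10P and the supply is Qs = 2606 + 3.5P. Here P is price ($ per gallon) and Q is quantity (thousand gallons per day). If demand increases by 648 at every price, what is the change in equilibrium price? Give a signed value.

The market clears where 2687 - 10P = 2606 + 3.5P. Rearranging, 13.5P = 81, hence P* = 6.
Then Q* = 2687 - 10(6) = 2627.
After the shift, demand is Qd = 3335 - 10P.
New equilibrium: 729 = 13.5P, so P = 54 and Q = 2795.
ΔP = 54 - 6 = 48.

ΔP = 48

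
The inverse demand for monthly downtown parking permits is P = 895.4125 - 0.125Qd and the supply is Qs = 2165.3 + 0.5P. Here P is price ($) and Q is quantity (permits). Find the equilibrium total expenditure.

Total expenditure = 1446068.4

In direct form, Qd = 7163.3 - 8P.
Set Qd = Qs: 7163.3 - 8P = 2165.3 + 0.5P, so 4998 = 8.5P and P* = 588.
Plugging P* into demand: Q* = 7163.3 - 8(588) = 2459.3.
Total expenditure = P* × Q* = 588 × 2459.3 = 1446068.4.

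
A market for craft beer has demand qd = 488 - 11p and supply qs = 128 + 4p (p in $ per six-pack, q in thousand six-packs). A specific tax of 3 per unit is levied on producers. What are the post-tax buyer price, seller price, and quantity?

The tax drives a wedge p_b - p_s = 3. Substituting p_s = p_b - 3 into supply: qs = 116 + 4p_b.
Equate demand and the shifted supply: 488 - 11p_b = 116 + 4p_b, giving 15p_b = 372, so p_b = 24.8.
Then p_s = 24.8 - 3 = 21.8 and q = 488 - 11(24.8) = 215.2.

p_b = 24.8, p_s = 21.8, q = 215.2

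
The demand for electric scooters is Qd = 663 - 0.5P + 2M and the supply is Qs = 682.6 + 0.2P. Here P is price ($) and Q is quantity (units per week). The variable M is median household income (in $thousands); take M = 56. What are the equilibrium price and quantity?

With M = 56, demand is Qd = 775 - 0.5P.
Set Qd = Qs: 775 - 0.5P = 682.6 + 0.2P, so 92.4 = 0.7P and P* = 132.
From the demand curve, Q* = 775 - 0.5(132) = 709.

P* = 132, Q* = 709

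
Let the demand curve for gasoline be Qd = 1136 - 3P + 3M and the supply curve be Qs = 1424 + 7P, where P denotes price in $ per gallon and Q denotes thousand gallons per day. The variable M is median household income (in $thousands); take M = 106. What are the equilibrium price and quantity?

P* = 3, Q* = 1445

With M = 106, demand is Qd = 1454 - 3P.
Equating demand and supply, 1454 - 3P = 1424 + 7P gives 10P = 30, so P* = 3.
Plugging P* into demand: Q* = 1454 - 3(3) = 1445.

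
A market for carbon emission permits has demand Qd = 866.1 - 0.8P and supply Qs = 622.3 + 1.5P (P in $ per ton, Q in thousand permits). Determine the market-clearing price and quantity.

At equilibrium Qd = Qs, so 866.1 - 0.8P = 622.3 + 1.5P; collecting terms, 243.8 = 2.3P and P* = 106.
Then Q* = 866.1 - 0.8(106) = 781.3.

P* = 106, Q* = 781.3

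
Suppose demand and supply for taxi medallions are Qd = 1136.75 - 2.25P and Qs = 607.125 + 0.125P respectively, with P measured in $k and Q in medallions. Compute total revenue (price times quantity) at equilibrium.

Set Qd = Qs: 1136.75 - 2.25P = 607.125 + 0.125P, so 529.625 = 2.375P and P* = 223.
Substitute back: Q* = 1136.75 - 2.25(223) = 635.
Total revenue = P* × Q* = 223 × 635 = 141605.

Total revenue = 141605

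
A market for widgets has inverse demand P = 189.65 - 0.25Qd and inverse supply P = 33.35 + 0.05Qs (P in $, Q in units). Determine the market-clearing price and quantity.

Inverting to quantity form: Qd = 758.6 - 4P and Qs = -667 + 20P.
Equating demand and supply, 758.6 - 4P = -667 + 20P gives 24P = 1425.6, so P* = 59.4.
Then Q* = 758.6 - 4(59.4) = 521.

P* = 59.4, Q* = 521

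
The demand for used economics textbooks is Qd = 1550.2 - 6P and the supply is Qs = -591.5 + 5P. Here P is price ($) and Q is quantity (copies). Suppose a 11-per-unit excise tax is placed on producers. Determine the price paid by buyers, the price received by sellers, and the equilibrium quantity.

P_b = 199.7, P_s = 188.7, Q = 352

With a tax of 11 on producers, they supply based on the net price P_s = P_b - 11, so Qs = -646.5 + 5P_b.
Set Qd = Qs: 1550.2 - 6P_b = -646.5 + 5P_b, so 2196.7 = 11P_b and P_b = 199.7.
Then P_s = 199.7 - 11 = 188.7 and Q = 1550.2 - 6(199.7) = 352.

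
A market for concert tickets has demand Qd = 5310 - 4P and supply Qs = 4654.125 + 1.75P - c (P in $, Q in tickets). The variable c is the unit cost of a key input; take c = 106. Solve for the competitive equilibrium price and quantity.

P* = 132.5, Q* = 4780

With c = 106, supply is Qs = 4548.125 + 1.75P.
Set Qd = Qs: 5310 - 4P = 4548.125 + 1.75P, so 761.875 = 5.75P and P* = 132.5.
Substitute back: Q* = 5310 - 4(132.5) = 4780.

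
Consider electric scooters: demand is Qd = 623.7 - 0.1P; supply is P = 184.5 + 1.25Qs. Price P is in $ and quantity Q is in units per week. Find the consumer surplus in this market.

Consumer surplus = 1447220

In direct form, Qs = -147.6 + 0.8P.
The market clears where 623.7 - 0.1P = -147.6 + 0.8P. Rearranging, 0.9P = 771.3, hence P* = 857.
From the demand curve, Q* = 623.7 - 0.1(857) = 538.
Demand choke price (Qd = 0): P = 623.7/0.1 = 6237. Consumer surplus = ½ × (6237 - 857) × 538 = 1447220.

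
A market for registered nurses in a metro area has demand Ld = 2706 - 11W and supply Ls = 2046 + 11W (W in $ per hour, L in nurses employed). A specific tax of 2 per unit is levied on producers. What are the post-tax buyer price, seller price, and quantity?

The tax drives a wedge W_b - W_s = 2. Substituting W_s = W_b - 2 into supply: Ls = 2024 + 11W_b.
Market clearing requires 2706 - 11W_b = 2024 + 11W_b; hence 682 = 22W_b and W_b = 31.
Then W_s = 31 - 2 = 29 and L = 2706 - 11(31) = 2365.

W_b = 31, W_s = 29, L = 2365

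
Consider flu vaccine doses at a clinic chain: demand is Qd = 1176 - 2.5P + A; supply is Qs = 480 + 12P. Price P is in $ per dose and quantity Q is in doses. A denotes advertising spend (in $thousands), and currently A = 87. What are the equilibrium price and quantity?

With A = 87, demand is Qd = 1263 - 2.5P.
Equating demand and supply, 1263 - 2.5P = 480 + 12P gives 14.5P = 783, so P* = 54.
Substitute back: Q* = 1263 - 2.5(54) = 1128.

P* = 54, Q* = 1128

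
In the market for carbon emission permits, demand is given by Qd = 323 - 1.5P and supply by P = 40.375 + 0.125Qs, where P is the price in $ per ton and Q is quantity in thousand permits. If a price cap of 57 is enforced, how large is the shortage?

In direct form, Qs = -323 + 8P.
At P = 57: Qd = 237.5 and Qs = 133.
Shortage = Qd - Qs = 237.5 - 133 = 104.5.

Shortage = 104.5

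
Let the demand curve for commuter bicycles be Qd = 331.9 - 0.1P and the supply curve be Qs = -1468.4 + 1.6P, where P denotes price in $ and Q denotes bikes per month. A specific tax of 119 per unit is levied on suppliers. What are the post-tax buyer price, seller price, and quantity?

Suppliers keep P_s = P_b - 119 per unit, so supply in terms of the buyer price is Qs = -1658.8 + 1.6P_b.
Set Qd = Qs: 331.9 - 0.1P_b = -1658.8 + 1.6P_b, so 1990.7 = 1.7P_b and P_b = 1171.
So P_s = 1052 and the quantity traded is Q = 331.9 - 0.1(1171) = 214.8.

P_b = 1171, P_s = 1052, Q = 214.8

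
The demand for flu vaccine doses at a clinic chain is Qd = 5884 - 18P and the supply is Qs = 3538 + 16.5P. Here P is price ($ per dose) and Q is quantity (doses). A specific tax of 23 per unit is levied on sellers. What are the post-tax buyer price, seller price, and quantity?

Sellers keep P_s = P_b - 23 per unit, so supply in terms of the buyer price is Qs = 3158.5 + 16.5P_b.
Market clearing requires 5884 - 18P_b = 3158.5 + 16.5P_b; hence 2725.5 = 34.5P_b and P_b = 79.
Then P_s = 79 - 23 = 56 and Q = 5884 - 18(79) = 4462.

P_b = 79, P_s = 56, Q = 4462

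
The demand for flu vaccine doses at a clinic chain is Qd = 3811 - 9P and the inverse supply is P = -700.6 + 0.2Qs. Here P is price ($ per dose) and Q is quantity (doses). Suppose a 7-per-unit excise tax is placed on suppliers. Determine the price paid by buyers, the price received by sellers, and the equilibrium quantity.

In direct form, Qs = 3503 + 5P.
The tax drives a wedge P_b - P_s = 7. Substituting P_s = P_b - 7 into supply: Qs = 3468 + 5P_b.
Market clearing requires 3811 - 9P_b = 3468 + 5P_b; hence 343 = 14P_b and P_b = 24.5.
So P_s = 17.5 and the quantity traded is Q = 3811 - 9(24.5) = 3590.5.

P_b = 24.5, P_s = 17.5, Q = 3590.5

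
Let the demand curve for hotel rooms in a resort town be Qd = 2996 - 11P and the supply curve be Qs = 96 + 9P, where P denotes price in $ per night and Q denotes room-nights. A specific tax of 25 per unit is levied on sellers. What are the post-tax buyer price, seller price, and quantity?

P_b = 156.25, P_s = 131.25, Q = 1277.25

Sellers keep P_s = P_b - 25 per unit, so supply in terms of the buyer price is Qs = -129 + 9P_b.
Market clearing requires 2996 - 11P_b = -129 + 9P_b; hence 3125 = 20P_b and P_b = 156.25.
So P_s = 131.25 and the quantity traded is Q = 2996 - 11(156.25) = 1277.25.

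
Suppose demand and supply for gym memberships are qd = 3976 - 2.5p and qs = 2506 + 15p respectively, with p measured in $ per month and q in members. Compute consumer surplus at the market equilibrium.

Consumer surplus = 2836551.2

Equating demand and supply, 3976 - 2.5p = 2506 + 15p gives 17.5p = 1470, so p* = 84.
Plugging p* into demand: q* = 3976 - 2.5(84) = 3766.
Demand choke price (qd = 0): p = 3976/2.5 = 1590.4. Consumer surplus = ½ × (1590.4 - 84) × 3766 = 2836551.2.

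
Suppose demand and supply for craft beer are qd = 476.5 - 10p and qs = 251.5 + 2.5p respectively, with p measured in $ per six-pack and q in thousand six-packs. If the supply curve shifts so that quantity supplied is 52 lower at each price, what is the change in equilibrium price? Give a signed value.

Δp = 4.16

The market clears where 476.5 - 10p = 251.5 + 2.5p. Rearranging, 12.5p = 225, hence p* = 18.
Then q* = 476.5 - 10(18) = 296.5.
After the shift, supply is qs = 199.5 + 2.5p.
Re-solving, 12.5p = 277 gives p = 22.16 and q = 254.9.
Δp = 22.16 - 18 = 4.16.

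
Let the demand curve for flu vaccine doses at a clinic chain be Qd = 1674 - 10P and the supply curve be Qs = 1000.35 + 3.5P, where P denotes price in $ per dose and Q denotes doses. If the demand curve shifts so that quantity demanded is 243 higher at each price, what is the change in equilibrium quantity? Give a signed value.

ΔQ = 63

At equilibrium Qd = Qs, so 1674 - 10P = 1000.35 + 3.5P; collecting terms, 673.65 = 13.5P and P* = 49.9.
From the demand curve, Q* = 1674 - 10(49.9) = 1175.
After the shift, demand is Qd = 1917 - 10P.
Re-solving, 13.5P = 916.65 gives P = 67.9 and Q = 1238.
ΔQ = 1238 - 1175 = 63.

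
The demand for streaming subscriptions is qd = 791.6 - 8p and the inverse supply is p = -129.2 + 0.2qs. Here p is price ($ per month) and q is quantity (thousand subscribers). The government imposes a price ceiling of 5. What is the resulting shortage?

Rewriting in direct form: qs = 646 + 5p.
At p = 5: qd = 751.6 and qs = 671.
Shortage = qd - qs = 751.6 - 671 = 80.6.

Shortage = 80.6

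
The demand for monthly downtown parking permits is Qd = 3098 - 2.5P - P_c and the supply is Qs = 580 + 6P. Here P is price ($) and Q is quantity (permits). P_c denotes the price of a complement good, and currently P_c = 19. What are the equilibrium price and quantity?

P* = 294, Q* = 2344

With P_c = 19, demand is Qd = 3079 - 2.5P.
At equilibrium Qd = Qs, so 3079 - 2.5P = 580 + 6P; collecting terms, 2499 = 8.5P and P* = 294.
Substitute back: Q* = 3079 - 2.5(294) = 2344.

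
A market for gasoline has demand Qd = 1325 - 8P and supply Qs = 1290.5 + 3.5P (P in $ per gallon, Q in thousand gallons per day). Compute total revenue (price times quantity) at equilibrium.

Total revenue = 3903

At equilibrium Qd = Qs, so 1325 - 8P = 1290.5 + 3.5P; collecting terms, 34.5 = 11.5P and P* = 3.
Then Q* = 1325 - 8(3) = 1301.
Total revenue = P* × Q* = 3 × 1301 = 3903.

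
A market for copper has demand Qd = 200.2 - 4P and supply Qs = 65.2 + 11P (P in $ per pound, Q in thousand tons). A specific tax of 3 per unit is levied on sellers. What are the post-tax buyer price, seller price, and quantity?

P_b = 11.2, P_s = 8.2, Q = 155.4

With a tax of 3 on sellers, they supply based on the net price P_s = P_b - 3, so Qs = 32.2 + 11P_b.
Market clearing requires 200.2 - 4P_b = 32.2 + 11P_b; hence 168 = 15P_b and P_b = 11.2.
Then P_s = 11.2 - 3 = 8.2 and Q = 200.2 - 4(11.2) = 155.4.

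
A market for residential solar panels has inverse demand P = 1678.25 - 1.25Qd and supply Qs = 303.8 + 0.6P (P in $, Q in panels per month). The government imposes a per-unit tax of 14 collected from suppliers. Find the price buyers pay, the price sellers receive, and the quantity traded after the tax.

P_b = 748, P_s = 734, Q = 744.2

Solving each curve for Q: Qd = 1342.6 - 0.8P.
The tax drives a wedge P_b - P_s = 14. Substituting P_s = P_b - 14 into supply: Qs = 295.4 + 0.6P_b.
Set Qd = Qs: 1342.6 - 0.8P_b = 295.4 + 0.6P_b, so 1047.2 = 1.4P_b and P_b = 748.
Then P_s = 748 - 14 = 734 and Q = 1342.6 - 0.8(748) = 744.2.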